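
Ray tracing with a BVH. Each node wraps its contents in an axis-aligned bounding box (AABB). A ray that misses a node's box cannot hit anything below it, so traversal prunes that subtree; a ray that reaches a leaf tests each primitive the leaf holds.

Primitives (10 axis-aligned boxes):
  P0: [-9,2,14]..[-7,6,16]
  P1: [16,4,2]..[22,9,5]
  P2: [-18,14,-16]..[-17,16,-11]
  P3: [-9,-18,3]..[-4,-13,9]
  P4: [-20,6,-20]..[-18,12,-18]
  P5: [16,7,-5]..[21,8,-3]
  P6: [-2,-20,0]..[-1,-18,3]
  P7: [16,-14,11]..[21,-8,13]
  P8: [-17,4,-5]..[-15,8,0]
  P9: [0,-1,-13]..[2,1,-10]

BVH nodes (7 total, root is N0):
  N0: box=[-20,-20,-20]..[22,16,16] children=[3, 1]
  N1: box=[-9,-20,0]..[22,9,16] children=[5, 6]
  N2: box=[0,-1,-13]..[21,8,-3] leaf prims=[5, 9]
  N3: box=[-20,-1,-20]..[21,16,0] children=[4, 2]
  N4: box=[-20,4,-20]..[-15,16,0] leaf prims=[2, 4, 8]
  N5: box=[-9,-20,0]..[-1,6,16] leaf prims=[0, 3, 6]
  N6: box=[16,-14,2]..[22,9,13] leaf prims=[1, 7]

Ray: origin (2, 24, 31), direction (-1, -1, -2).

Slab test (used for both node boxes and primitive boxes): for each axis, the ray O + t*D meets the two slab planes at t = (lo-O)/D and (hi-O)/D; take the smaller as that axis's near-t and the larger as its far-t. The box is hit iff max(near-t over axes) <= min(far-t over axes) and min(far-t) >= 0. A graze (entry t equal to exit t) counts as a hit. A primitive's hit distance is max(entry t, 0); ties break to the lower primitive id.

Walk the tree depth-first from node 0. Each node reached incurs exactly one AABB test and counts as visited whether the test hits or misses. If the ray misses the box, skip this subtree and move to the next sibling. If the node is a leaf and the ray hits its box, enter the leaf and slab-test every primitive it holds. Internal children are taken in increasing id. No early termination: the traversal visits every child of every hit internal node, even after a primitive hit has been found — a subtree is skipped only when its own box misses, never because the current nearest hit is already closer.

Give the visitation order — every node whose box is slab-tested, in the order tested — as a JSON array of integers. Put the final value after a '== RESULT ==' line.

Trace the traversal:
N0 x:[-20,22] y:[8,44] z:[15/2,51/2] -> hit [8,22], descend [1, 3]
  N1 x:[-20,11] y:[15,44] z:[15/2,31/2] -> miss, prune
  N3 x:[-19,22] y:[8,25] z:[31/2,51/2] -> hit [31/2,22], descend [2, 4]
    N2 x:[-19,2] y:[16,25] z:[17,22] -> miss, prune
    N4 x:[17,22] y:[8,20] z:[31/2,51/2] -> hit [17,20] leaf, test {P2(miss), P4(miss), P8@t=17}

Summary -> nodes [0, 1, 3, 2, 4]; box-tests=5; leaf-entries=1; first=P8

== RESULT ==
[0, 1, 3, 2, 4]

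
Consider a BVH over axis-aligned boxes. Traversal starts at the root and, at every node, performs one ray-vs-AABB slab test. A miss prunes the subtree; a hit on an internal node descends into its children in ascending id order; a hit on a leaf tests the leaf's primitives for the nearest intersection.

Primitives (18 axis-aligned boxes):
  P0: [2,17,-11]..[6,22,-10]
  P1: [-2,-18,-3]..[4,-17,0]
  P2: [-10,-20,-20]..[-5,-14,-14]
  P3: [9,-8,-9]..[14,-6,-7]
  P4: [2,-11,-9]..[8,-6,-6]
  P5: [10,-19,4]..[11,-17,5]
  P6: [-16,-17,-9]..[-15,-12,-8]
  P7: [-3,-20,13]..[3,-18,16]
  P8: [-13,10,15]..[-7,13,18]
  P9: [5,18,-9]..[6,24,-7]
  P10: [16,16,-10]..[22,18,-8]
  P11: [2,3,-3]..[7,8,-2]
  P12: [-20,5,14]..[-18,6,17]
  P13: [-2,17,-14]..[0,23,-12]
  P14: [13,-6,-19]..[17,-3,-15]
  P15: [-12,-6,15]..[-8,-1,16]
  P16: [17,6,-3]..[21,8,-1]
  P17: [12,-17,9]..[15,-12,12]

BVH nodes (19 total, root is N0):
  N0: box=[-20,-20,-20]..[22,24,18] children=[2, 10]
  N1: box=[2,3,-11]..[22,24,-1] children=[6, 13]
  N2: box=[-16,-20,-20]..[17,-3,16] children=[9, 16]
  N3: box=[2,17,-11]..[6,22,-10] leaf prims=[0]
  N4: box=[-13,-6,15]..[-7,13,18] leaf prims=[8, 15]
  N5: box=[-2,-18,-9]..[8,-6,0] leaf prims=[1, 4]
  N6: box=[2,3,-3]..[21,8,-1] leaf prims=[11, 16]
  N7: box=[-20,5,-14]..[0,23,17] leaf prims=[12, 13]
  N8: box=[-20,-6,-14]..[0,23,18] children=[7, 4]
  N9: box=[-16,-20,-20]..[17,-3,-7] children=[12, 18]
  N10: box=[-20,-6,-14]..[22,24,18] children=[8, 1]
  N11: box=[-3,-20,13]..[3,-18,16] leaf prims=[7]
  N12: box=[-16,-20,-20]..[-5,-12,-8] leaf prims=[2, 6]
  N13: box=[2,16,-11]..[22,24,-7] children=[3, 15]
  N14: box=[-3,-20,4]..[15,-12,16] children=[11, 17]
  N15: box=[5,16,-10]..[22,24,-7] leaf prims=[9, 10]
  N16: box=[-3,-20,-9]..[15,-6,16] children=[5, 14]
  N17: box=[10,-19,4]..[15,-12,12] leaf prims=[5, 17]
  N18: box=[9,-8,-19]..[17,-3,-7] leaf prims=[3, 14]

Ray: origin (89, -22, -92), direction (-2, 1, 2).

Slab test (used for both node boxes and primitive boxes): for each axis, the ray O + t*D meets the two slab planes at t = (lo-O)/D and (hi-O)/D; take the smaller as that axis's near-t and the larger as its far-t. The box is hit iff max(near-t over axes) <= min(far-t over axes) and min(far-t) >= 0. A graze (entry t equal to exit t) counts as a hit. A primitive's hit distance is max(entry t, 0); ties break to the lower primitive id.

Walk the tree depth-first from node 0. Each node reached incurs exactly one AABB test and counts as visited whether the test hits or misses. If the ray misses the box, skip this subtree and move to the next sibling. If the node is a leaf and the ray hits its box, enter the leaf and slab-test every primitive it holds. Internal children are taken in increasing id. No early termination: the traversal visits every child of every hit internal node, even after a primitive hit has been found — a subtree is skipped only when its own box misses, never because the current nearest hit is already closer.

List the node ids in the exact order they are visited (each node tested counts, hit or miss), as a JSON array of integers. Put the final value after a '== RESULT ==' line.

Trace the traversal:
N0 x:[67/2,109/2] y:[2,46] z:[36,55] -> hit [36,46], descend [2, 10]
  N2 x:[36,105/2] y:[2,19] z:[36,54] -> miss, prune
  N10 x:[67/2,109/2] y:[16,46] z:[39,55] -> hit [39,46], descend [1, 8]
    N1 x:[67/2,87/2] y:[25,46] z:[81/2,91/2] -> hit [81/2,87/2], descend [6, 13]
      N6 x:[34,87/2] y:[25,30] z:[89/2,91/2] -> miss, prune
      N13 x:[67/2,87/2] y:[38,46] z:[81/2,85/2] -> hit [81/2,85/2], descend [3, 15]
        N3 x:[83/2,87/2] y:[39,44] z:[81/2,41] -> miss, prune
        N15 x:[67/2,42] y:[38,46] z:[41,85/2] -> hit [41,42] leaf, test {P9@t=83/2, P10(miss)}
    N8 x:[89/2,109/2] y:[16,45] z:[39,55] -> hit [89/2,45], descend [4, 7]
      N4 x:[48,51] y:[16,35] z:[107/2,55] -> miss, prune
      N7 x:[89/2,109/2] y:[27,45] z:[39,109/2] -> hit [89/2,45] leaf, test {P12(miss), P13(miss)}

Summary -> nodes [0, 2, 10, 1, 6, 13, 3, 15, 8, 4, 7]; box-tests=11; leaf-entries=2; first=P9

== RESULT ==
[0, 2, 10, 1, 6, 13, 3, 15, 8, 4, 7]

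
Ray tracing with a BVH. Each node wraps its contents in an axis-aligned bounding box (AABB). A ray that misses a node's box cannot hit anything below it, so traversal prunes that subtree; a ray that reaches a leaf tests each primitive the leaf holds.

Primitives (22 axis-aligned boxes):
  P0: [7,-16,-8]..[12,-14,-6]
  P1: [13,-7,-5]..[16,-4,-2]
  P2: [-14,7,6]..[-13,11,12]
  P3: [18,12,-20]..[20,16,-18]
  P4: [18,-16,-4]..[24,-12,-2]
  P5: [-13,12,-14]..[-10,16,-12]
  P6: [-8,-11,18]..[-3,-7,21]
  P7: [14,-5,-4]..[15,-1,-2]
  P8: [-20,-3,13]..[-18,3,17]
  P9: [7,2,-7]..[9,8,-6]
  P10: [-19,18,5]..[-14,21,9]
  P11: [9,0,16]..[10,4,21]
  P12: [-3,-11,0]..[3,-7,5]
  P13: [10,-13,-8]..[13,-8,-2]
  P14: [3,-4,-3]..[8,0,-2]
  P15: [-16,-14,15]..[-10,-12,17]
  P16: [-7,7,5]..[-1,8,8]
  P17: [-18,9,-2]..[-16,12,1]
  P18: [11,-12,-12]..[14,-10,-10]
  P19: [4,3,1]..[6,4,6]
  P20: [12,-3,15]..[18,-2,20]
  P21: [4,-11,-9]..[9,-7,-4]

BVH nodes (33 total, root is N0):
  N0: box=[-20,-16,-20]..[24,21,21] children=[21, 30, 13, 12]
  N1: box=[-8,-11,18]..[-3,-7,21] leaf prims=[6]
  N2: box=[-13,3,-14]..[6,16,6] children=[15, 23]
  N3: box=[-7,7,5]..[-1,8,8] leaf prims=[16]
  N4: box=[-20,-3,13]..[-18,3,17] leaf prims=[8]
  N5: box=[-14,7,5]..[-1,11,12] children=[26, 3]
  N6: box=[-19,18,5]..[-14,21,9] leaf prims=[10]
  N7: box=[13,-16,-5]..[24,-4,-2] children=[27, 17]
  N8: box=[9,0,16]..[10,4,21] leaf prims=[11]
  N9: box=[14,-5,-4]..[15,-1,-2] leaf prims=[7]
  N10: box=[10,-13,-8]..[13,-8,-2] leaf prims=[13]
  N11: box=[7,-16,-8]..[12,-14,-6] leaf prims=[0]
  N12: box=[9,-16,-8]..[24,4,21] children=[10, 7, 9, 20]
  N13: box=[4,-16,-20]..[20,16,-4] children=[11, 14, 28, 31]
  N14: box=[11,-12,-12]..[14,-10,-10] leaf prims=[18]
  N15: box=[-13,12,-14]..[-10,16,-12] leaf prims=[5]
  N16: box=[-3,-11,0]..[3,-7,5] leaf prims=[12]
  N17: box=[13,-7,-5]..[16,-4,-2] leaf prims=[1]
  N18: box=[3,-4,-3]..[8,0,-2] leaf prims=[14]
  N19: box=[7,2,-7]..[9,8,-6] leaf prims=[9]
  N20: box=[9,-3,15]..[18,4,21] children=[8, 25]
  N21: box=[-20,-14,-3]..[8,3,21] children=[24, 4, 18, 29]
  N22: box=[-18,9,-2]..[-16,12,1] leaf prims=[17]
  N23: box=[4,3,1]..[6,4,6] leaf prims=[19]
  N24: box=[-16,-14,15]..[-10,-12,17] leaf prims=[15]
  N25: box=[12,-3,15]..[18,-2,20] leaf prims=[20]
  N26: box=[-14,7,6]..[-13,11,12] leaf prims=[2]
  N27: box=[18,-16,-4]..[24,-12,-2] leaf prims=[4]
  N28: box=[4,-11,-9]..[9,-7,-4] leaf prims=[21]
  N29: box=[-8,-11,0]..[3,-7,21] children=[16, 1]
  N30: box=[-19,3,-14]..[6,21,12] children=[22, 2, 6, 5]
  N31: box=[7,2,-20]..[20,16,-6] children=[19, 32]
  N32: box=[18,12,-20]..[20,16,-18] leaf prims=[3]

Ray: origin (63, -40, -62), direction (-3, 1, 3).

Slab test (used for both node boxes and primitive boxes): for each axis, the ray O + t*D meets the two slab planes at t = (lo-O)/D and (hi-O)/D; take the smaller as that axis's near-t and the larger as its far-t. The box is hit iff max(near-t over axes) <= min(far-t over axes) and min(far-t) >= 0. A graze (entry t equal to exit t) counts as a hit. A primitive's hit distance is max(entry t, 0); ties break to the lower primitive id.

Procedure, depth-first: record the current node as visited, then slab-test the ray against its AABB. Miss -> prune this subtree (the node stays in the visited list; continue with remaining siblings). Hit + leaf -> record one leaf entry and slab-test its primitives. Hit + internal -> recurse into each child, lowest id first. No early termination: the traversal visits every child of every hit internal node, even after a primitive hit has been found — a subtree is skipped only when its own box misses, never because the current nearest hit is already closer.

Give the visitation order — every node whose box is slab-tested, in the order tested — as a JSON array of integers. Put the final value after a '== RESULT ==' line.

Trace the traversal:
N0 x:[13,83/3] y:[24,61] z:[14,83/3] -> hit [24,83/3], descend [12, 13, 21, 30]
  N12 x:[13,18] y:[24,44] z:[18,83/3] -> miss, prune
  N13 x:[43/3,59/3] y:[24,56] z:[14,58/3] -> miss, prune
  N21 x:[55/3,83/3] y:[26,43] z:[59/3,83/3] -> hit [26,83/3], descend [4, 18, 24, 29]
    N4 x:[27,83/3] y:[37,43] z:[25,79/3] -> miss, prune
    N18 x:[55/3,20] y:[36,40] z:[59/3,20] -> miss, prune
    N24 x:[73/3,79/3] y:[26,28] z:[77/3,79/3] -> hit [26,79/3] leaf, test {P15@t=26}
    N29 x:[20,71/3] y:[29,33] z:[62/3,83/3] -> miss, prune
  N30 x:[19,82/3] y:[43,61] z:[16,74/3] -> miss, prune

order=[0, 12, 13, 21, 4, 18, 24, 29, 30]  |boxes|=9  |leaves|=1  hit=P15

== RESULT ==
[0, 12, 13, 21, 4, 18, 24, 29, 30]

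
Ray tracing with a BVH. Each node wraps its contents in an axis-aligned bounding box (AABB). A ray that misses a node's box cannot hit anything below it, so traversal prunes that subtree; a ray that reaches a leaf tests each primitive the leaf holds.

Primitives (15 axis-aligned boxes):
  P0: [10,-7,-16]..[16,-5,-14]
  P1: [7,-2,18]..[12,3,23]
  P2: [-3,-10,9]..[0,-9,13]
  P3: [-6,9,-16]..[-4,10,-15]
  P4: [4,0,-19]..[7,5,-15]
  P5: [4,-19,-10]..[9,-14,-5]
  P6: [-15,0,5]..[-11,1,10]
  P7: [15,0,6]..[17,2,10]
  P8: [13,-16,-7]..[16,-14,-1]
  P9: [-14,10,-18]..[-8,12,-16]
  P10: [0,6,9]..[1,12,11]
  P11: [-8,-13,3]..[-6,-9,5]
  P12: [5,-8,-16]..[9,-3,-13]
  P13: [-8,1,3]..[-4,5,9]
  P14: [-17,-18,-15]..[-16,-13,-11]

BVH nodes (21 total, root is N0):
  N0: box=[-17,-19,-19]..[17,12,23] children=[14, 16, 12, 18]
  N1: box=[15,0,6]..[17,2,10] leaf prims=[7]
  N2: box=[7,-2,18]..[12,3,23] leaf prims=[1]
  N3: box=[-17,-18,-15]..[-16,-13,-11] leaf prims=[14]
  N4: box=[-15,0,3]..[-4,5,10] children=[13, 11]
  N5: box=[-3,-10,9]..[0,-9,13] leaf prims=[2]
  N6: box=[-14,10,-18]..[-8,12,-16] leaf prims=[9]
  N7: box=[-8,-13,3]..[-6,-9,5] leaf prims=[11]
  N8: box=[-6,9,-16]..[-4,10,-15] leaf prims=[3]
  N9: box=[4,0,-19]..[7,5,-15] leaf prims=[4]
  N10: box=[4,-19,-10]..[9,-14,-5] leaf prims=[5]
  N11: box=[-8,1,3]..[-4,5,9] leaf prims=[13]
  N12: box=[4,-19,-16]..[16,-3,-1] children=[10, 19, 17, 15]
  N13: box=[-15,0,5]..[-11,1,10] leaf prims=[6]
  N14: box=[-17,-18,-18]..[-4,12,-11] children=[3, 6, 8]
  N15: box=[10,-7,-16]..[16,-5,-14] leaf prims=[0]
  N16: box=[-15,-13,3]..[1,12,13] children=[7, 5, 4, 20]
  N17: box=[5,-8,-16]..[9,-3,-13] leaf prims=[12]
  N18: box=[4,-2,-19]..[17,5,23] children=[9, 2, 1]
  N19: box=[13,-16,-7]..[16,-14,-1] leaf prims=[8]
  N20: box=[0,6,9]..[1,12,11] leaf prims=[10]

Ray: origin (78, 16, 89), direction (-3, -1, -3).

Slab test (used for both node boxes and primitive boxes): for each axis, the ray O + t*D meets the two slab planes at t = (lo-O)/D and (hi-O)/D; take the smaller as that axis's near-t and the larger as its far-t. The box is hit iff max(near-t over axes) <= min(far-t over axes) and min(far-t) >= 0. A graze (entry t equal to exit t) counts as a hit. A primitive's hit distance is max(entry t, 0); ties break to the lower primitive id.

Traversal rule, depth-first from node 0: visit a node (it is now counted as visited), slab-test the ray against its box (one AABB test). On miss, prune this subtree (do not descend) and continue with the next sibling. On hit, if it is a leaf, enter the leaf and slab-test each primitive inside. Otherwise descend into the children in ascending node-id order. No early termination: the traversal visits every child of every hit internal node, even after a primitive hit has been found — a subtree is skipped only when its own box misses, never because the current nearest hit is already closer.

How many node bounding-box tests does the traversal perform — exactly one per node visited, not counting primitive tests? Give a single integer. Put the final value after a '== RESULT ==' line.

Trace the traversal:
N0 x:[61/3,95/3] y:[4,35] z:[22,36] -> hit [22,95/3], descend [12, 14, 16, 18]
  N12 x:[62/3,74/3] y:[19,35] z:[30,35] -> miss, prune
  N14 x:[82/3,95/3] y:[4,34] z:[100/3,107/3] -> miss, prune
  N16 x:[77/3,31] y:[4,29] z:[76/3,86/3] -> hit [77/3,86/3], descend [4, 5, 7, 20]
    N4 x:[82/3,31] y:[11,16] z:[79/3,86/3] -> miss, prune
    N5 x:[26,27] y:[25,26] z:[76/3,80/3] -> hit [26,26] leaf, test {P2@t=26}
    N7 x:[28,86/3] y:[25,29] z:[28,86/3] -> hit [28,86/3] leaf, test {P11@t=28}
    N20 x:[77/3,26] y:[4,10] z:[26,80/3] -> miss, prune
  N18 x:[61/3,74/3] y:[11,18] z:[22,36] -> miss, prune

9 AABB tests over nodes [0, 12, 14, 16, 4, 5, 7, 20, 18]; 2 leaves entered; closest P2.

== RESULT ==
9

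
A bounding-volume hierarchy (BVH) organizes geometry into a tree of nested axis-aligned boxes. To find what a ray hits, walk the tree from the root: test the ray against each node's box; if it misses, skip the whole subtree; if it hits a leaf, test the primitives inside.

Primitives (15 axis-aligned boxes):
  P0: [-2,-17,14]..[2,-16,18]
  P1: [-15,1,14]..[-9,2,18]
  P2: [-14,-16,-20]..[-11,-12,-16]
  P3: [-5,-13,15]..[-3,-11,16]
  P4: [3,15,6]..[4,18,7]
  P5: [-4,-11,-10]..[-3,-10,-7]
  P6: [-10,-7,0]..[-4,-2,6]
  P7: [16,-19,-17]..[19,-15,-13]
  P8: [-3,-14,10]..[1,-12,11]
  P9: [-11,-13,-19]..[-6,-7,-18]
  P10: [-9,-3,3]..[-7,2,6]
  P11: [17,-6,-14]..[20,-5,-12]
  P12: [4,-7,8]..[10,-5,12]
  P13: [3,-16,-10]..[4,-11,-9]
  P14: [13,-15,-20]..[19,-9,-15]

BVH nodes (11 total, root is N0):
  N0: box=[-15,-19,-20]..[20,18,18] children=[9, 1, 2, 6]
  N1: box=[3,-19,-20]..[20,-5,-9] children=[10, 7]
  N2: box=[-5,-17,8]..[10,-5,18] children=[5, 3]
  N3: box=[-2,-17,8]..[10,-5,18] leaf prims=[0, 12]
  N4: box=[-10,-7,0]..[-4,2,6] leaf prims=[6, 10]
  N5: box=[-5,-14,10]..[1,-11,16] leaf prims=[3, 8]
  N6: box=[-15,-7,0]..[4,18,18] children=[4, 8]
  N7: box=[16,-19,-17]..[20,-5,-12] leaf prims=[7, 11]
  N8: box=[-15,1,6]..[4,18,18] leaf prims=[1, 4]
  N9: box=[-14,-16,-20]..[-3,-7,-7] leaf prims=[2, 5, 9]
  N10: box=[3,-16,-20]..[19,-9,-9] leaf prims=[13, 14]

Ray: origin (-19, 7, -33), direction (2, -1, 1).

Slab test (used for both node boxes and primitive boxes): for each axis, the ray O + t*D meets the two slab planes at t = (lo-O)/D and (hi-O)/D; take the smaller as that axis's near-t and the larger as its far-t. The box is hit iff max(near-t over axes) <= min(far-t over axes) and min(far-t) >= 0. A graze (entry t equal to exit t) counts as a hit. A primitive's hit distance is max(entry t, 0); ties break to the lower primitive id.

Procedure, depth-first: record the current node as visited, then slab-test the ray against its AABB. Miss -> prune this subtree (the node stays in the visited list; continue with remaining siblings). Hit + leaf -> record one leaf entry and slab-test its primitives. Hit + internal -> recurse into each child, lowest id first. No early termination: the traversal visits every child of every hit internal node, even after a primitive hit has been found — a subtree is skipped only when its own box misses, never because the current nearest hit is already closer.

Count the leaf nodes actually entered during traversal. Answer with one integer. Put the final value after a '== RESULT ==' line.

Traverse from the root:
N0 x:[2,39/2] y:[-11,26] z:[13,51] -> hit [13,39/2], descend [1, 2, 6, 9]
  N1 x:[11,39/2] y:[12,26] z:[13,24] -> hit [13,39/2], descend [7, 10]
    N7 x:[35/2,39/2] y:[12,26] z:[16,21] -> hit [35/2,39/2] leaf, test {P7(miss), P11(miss)}
    N10 x:[11,19] y:[16,23] z:[13,24] -> hit [16,19] leaf, test {P13(miss), P14@t=16}
  N2 x:[7,29/2] y:[12,24] z:[41,51] -> miss, prune
  N6 x:[2,23/2] y:[-11,14] z:[33,51] -> miss, prune
  N9 x:[5/2,8] y:[14,23] z:[13,26] -> miss, prune

order=[0, 1, 7, 10, 2, 6, 9]  |boxes|=7  |leaves|=2  hit=P14

== RESULT ==
2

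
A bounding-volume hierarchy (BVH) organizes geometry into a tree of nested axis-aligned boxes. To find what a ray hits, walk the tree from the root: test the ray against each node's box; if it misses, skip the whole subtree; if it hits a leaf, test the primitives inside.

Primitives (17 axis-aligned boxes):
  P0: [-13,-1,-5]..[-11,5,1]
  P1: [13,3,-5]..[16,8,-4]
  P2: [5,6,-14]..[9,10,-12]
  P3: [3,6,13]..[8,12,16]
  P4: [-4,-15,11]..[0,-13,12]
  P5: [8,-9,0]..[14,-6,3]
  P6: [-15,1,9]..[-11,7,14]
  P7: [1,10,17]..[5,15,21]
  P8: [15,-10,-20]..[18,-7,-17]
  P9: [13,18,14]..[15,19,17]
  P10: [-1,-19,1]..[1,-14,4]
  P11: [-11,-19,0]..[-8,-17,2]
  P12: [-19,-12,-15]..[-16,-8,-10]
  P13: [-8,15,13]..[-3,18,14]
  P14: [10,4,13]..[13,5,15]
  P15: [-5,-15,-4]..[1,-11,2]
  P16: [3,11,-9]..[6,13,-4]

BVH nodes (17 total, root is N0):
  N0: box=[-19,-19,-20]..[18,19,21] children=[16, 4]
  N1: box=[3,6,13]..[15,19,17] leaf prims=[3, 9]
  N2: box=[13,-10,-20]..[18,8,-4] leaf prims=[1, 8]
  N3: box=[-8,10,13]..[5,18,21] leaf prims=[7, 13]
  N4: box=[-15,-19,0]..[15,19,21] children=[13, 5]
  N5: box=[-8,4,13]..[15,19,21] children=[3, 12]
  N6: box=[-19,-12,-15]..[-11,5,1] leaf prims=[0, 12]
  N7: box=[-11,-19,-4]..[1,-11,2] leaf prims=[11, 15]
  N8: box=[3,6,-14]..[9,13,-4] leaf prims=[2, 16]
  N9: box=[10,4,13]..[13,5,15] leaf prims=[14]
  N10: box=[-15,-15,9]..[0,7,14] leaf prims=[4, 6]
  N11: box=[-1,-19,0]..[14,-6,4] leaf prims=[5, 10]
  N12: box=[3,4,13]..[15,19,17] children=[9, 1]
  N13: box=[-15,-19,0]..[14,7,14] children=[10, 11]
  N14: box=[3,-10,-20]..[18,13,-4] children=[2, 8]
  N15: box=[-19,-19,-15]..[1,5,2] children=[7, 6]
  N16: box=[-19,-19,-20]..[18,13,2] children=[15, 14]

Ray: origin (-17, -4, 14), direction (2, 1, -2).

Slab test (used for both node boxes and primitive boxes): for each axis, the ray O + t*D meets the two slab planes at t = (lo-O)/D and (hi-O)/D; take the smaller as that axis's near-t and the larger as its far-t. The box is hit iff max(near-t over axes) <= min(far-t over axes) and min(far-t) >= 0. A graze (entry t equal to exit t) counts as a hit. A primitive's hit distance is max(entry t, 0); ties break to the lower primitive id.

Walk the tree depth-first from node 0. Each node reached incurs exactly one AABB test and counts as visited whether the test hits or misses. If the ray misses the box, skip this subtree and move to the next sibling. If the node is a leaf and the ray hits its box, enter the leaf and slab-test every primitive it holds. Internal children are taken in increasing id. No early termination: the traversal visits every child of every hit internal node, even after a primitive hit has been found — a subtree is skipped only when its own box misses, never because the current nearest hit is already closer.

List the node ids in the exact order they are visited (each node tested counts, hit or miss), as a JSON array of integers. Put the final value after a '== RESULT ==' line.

Trace the traversal:
N0 x:[-1,35/2] y:[-15,23] z:[-7/2,17] -> hit [-1,17], descend [4, 16]
  N4 x:[1,16] y:[-15,23] z:[-7/2,7] -> hit [1,7], descend [5, 13]
    N5 x:[9/2,16] y:[8,23] z:[-7/2,1/2] -> miss, prune
    N13 x:[1,31/2] y:[-15,11] z:[0,7] -> hit [1,7], descend [10, 11]
      N10 x:[1,17/2] y:[-11,11] z:[0,5/2] -> hit [1,5/2] leaf, test {P4(miss), P6(miss)}
      N11 x:[8,31/2] y:[-15,-2] z:[5,7] -> miss, prune
  N16 x:[-1,35/2] y:[-15,17] z:[6,17] -> hit [6,17], descend [14, 15]
    N14 x:[10,35/2] y:[-6,17] z:[9,17] -> hit [10,17], descend [2, 8]
      N2 x:[15,35/2] y:[-6,12] z:[9,17] -> miss, prune
      N8 x:[10,13] y:[10,17] z:[9,14] -> hit [10,13] leaf, test {P2@t=13, P16(miss)}
    N15 x:[-1,9] y:[-15,9] z:[6,29/2] -> hit [6,9], descend [6, 7]
      N6 x:[-1,3] y:[-8,9] z:[13/2,29/2] -> miss, prune
      N7 x:[3,9] y:[-15,-7] z:[6,9] -> miss, prune

Visited [0, 4, 5, 13, 10, 11, 16, 14, 2, 8, 15, 6, 7]. Tests: 13 box, 2 leaf. Nearest: P2.

== RESULT ==
[0, 4, 5, 13, 10, 11, 16, 14, 2, 8, 15, 6, 7]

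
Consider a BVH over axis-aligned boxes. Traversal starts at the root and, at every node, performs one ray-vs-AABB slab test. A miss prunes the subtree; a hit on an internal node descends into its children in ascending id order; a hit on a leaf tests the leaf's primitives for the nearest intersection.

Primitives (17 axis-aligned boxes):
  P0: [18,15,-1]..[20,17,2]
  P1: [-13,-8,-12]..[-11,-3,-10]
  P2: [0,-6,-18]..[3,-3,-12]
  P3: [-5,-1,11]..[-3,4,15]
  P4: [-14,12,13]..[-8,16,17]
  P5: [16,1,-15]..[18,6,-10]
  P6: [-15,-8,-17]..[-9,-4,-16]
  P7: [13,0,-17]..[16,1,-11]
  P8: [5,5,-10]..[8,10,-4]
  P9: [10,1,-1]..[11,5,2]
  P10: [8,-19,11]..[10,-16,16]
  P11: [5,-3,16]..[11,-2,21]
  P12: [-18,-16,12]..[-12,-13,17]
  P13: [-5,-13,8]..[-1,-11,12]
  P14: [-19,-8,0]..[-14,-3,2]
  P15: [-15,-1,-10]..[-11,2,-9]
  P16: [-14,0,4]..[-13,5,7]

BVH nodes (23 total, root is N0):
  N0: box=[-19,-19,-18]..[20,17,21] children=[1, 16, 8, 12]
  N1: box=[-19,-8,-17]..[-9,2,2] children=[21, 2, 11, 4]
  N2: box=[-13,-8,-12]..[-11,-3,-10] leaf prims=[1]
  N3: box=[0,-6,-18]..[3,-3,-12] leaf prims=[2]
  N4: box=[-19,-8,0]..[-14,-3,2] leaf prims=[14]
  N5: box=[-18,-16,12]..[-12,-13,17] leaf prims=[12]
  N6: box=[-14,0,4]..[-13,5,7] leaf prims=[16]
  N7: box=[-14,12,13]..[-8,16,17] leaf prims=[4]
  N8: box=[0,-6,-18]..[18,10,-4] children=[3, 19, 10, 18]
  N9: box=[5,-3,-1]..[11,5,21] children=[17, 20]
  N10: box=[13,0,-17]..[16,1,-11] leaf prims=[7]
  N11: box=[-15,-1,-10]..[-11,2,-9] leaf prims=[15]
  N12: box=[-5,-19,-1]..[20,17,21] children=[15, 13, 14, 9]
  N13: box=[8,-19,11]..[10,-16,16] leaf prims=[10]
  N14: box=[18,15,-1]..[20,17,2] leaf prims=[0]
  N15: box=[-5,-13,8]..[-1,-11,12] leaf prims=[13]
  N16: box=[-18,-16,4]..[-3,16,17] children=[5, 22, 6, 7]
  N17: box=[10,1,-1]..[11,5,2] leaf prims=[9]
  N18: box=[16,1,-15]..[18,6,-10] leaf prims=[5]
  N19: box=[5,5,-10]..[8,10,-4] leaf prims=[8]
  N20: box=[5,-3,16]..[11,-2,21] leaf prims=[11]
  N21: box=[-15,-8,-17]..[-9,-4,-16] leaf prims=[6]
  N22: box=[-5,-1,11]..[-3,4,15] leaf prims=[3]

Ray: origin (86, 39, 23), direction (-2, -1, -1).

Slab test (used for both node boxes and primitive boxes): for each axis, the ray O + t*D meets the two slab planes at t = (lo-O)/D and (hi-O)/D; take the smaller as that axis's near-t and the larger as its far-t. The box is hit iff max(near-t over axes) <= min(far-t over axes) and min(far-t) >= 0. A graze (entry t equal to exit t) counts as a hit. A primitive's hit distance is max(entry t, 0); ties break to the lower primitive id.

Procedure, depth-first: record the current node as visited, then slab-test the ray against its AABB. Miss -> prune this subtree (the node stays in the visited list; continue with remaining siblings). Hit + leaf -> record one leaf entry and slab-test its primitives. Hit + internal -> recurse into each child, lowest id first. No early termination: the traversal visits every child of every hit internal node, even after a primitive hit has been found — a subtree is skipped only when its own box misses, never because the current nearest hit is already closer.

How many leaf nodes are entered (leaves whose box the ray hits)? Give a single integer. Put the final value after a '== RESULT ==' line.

Trace the traversal:
N0 x:[33,105/2] y:[22,58] z:[2,41] -> hit [33,41], descend [1, 8, 12, 16]
  N1 x:[95/2,105/2] y:[37,47] z:[21,40] -> miss, prune
  N8 x:[34,43] y:[29,45] z:[27,41] -> hit [34,41], descend [3, 10, 18, 19]
    N3 x:[83/2,43] y:[42,45] z:[35,41] -> miss, prune
    N10 x:[35,73/2] y:[38,39] z:[34,40] -> miss, prune
    N18 x:[34,35] y:[33,38] z:[33,38] -> hit [34,35] leaf, test {P5@t=34}
    N19 x:[39,81/2] y:[29,34] z:[27,33] -> miss, prune
  N12 x:[33,91/2] y:[22,58] z:[2,24] -> miss, prune
  N16 x:[89/2,52] y:[23,55] z:[6,19] -> miss, prune

order=[0, 1, 8, 3, 10, 18, 19, 12, 16]  |boxes|=9  |leaves|=1  hit=P5

== RESULT ==
1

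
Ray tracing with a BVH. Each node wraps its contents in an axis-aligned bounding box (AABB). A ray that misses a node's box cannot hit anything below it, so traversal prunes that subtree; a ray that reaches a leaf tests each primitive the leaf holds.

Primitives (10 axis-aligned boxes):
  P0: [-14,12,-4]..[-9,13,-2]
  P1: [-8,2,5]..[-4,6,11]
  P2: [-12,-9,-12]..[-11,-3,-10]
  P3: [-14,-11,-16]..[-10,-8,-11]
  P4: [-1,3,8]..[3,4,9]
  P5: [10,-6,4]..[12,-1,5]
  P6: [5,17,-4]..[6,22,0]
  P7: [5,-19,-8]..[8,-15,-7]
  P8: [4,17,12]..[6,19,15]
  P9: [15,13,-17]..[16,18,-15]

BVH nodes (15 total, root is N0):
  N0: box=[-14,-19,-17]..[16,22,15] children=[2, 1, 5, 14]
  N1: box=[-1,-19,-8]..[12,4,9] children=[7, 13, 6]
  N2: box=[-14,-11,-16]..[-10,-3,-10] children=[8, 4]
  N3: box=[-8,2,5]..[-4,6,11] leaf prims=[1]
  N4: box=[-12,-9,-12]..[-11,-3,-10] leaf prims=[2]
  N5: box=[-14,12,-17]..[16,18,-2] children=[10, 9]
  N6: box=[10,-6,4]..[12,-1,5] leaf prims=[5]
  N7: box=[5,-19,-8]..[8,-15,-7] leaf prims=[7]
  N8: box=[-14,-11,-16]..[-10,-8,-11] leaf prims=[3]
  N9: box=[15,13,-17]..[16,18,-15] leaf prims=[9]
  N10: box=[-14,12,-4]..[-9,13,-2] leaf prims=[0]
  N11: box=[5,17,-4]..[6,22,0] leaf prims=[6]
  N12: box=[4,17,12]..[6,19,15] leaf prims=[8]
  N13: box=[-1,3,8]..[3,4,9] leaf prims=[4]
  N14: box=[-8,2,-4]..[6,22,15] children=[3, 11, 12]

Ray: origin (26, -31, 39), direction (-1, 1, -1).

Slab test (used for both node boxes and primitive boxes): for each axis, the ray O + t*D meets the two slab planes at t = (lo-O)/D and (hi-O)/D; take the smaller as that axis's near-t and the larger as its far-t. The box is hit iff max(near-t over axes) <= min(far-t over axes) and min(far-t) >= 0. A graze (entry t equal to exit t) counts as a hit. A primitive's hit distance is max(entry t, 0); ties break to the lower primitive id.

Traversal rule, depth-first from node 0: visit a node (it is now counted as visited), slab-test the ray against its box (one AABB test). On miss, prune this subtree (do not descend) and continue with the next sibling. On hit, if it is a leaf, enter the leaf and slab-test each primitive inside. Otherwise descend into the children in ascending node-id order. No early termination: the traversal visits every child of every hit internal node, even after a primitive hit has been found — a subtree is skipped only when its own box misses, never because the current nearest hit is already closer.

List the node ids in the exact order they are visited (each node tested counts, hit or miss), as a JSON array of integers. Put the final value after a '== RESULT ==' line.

Walk:
N0 x:[10,40] y:[12,53] z:[24,56] -> hit [24,40], descend [1, 2, 5, 14]
  N1 x:[14,27] y:[12,35] z:[30,47] -> miss, prune
  N2 x:[36,40] y:[20,28] z:[49,55] -> miss, prune
  N5 x:[10,40] y:[43,49] z:[41,56] -> miss, prune
  N14 x:[20,34] y:[33,53] z:[24,43] -> hit [33,34], descend [3, 11, 12]
    N3 x:[30,34] y:[33,37] z:[28,34] -> hit [33,34] leaf, test {P1@t=33}
    N11 x:[20,21] y:[48,53] z:[39,43] -> miss, prune
    N12 x:[20,22] y:[48,50] z:[24,27] -> miss, prune

Visited [0, 1, 2, 5, 14, 3, 11, 12]. Tests: 8 box, 1 leaf. Nearest: P1.

== RESULT ==
[0, 1, 2, 5, 14, 3, 11, 12]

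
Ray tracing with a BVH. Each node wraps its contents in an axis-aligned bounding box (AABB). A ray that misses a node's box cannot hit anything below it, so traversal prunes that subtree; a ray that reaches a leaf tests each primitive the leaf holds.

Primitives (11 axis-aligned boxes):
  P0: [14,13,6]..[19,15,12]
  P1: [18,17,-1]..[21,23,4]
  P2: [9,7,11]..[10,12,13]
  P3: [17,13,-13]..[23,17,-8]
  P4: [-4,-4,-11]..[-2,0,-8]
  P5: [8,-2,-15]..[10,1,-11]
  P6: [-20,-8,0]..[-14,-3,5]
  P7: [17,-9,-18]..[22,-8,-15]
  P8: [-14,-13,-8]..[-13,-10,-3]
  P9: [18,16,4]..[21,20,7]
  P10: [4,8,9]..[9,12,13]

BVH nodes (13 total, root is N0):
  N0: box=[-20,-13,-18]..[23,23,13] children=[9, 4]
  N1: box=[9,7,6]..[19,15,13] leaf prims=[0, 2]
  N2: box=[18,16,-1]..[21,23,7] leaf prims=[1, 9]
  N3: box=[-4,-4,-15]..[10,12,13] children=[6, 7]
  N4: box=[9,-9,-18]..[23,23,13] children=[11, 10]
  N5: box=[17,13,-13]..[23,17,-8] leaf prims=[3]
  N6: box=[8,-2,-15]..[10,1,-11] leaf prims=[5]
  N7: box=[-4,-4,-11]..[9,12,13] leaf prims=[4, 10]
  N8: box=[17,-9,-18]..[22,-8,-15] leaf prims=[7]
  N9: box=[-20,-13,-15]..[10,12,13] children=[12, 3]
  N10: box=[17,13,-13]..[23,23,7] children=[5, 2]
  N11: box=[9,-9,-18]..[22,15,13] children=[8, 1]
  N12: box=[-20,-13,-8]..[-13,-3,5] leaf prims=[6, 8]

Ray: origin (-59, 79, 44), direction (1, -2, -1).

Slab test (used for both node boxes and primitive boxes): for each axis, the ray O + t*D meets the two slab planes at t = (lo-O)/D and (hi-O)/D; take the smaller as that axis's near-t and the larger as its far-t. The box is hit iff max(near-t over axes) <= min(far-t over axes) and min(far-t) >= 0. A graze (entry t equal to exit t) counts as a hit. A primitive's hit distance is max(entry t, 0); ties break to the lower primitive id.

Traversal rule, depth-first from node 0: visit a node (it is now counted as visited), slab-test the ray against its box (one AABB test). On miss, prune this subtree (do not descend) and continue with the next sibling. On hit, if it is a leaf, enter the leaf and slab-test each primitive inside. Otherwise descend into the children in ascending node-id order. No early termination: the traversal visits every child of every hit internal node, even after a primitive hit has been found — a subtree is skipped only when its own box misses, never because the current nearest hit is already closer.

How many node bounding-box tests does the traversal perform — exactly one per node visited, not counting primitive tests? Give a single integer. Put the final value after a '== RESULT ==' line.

Walk:
N0 x:[39,82] y:[28,46] z:[31,62] -> hit [39,46], descend [4, 9]
  N4 x:[68,82] y:[28,44] z:[31,62] -> miss, prune
  N9 x:[39,69] y:[67/2,46] z:[31,59] -> hit [39,46], descend [3, 12]
    N3 x:[55,69] y:[67/2,83/2] z:[31,59] -> miss, prune
    N12 x:[39,46] y:[41,46] z:[39,52] -> hit [41,46] leaf, test {P6@t=41, P8(miss)}

Summary -> nodes [0, 4, 9, 3, 12]; box-tests=5; leaf-entries=1; first=P6

== RESULT ==
5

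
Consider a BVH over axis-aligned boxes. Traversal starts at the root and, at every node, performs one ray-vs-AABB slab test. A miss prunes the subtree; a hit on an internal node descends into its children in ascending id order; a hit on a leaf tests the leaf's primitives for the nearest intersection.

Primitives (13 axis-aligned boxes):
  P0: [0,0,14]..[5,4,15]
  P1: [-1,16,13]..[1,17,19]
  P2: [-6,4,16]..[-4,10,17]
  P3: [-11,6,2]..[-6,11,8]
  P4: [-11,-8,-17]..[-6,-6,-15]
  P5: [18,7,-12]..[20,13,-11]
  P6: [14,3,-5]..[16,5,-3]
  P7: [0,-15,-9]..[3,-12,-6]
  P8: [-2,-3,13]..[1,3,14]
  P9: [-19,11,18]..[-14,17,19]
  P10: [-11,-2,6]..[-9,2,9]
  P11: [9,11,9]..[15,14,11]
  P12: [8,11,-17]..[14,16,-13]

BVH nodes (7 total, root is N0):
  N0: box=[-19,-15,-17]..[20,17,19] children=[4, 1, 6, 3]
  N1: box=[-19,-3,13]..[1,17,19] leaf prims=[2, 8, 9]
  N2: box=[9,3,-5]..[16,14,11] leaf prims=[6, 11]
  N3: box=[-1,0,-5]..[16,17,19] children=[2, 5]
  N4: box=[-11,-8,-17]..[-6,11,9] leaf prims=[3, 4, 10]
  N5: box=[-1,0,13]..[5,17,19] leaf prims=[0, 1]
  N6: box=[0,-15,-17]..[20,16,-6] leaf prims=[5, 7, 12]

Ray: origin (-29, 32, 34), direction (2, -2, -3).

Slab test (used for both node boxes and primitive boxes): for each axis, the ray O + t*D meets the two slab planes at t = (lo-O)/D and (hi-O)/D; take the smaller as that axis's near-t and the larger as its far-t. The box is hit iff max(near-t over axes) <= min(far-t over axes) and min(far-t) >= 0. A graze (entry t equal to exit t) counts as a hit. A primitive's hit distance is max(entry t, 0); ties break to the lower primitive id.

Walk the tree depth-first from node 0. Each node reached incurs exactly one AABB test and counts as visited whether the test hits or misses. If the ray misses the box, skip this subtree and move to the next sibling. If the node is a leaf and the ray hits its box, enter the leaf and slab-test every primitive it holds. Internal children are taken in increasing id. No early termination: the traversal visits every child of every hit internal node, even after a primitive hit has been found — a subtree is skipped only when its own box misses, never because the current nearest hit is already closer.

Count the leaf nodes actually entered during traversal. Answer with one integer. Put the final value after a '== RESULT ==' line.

Traverse from the root:
N0 x:[5,49/2] y:[15/2,47/2] z:[5,17] -> hit [15/2,17], descend [1, 3, 4, 6]
  N1 x:[5,15] y:[15/2,35/2] z:[5,7] -> miss, prune
  N3 x:[14,45/2] y:[15/2,16] z:[5,13] -> miss, prune
  N4 x:[9,23/2] y:[21/2,20] z:[25/3,17] -> hit [21/2,23/2] leaf, test {P3@t=21/2, P4(miss), P10(miss)}
  N6 x:[29/2,49/2] y:[8,47/2] z:[40/3,17] -> hit [29/2,17] leaf, test {P5(miss), P7(miss), P12(miss)}

Summary -> nodes [0, 1, 3, 4, 6]; box-tests=5; leaf-entries=2; first=P3

== RESULT ==
2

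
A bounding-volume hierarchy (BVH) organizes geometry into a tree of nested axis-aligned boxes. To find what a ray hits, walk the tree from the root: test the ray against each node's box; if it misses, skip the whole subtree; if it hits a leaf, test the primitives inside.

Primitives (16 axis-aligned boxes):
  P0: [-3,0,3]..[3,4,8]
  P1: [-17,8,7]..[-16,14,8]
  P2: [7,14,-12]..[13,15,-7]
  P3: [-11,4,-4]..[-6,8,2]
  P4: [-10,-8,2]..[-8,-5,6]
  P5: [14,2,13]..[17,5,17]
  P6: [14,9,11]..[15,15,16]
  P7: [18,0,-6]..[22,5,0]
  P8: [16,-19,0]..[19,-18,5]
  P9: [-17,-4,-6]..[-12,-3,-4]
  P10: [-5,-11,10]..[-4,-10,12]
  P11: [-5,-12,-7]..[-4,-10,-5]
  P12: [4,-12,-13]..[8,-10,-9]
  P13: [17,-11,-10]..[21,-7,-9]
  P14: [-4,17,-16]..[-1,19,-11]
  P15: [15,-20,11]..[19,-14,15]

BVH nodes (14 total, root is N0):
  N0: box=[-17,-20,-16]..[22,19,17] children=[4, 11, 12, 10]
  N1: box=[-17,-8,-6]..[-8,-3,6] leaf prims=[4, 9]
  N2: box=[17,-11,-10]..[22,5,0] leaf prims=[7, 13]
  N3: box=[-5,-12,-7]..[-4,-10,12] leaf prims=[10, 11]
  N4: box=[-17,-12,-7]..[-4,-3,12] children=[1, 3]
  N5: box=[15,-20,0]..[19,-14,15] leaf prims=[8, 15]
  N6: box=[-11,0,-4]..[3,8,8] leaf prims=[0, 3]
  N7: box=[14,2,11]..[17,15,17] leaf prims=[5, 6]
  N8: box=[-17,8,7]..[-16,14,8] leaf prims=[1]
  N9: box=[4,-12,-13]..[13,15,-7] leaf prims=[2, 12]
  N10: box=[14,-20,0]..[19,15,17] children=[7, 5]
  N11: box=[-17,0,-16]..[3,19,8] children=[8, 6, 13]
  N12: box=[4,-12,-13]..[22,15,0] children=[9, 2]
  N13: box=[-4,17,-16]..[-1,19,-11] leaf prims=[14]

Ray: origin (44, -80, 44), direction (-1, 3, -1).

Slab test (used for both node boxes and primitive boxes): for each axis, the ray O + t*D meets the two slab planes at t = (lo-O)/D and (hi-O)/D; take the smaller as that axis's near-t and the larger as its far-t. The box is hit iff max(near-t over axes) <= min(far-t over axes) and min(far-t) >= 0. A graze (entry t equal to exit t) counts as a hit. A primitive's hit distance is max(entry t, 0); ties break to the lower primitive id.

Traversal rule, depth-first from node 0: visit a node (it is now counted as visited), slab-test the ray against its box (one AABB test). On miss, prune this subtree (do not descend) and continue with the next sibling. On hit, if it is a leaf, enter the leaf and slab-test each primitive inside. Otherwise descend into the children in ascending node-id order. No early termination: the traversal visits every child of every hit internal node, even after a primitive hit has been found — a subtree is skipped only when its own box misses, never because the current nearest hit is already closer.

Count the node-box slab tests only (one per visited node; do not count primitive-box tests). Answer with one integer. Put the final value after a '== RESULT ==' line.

Walk:
N0 x:[22,61] y:[20,33] z:[27,60] -> hit [27,33], descend [4, 10, 11, 12]
  N4 x:[48,61] y:[68/3,77/3] z:[32,51] -> miss, prune
  N10 x:[25,30] y:[20,95/3] z:[27,44] -> hit [27,30], descend [5, 7]
    N5 x:[25,29] y:[20,22] z:[29,44] -> miss, prune
    N7 x:[27,30] y:[82/3,95/3] z:[27,33] -> hit [82/3,30] leaf, test {P5@t=82/3, P6@t=89/3}
  N11 x:[41,61] y:[80/3,33] z:[36,60] -> miss, prune
  N12 x:[22,40] y:[68/3,95/3] z:[44,57] -> miss, prune

7 AABB tests over nodes [0, 4, 10, 5, 7, 11, 12]; 1 leaf entered; closest P5.

== RESULT ==
7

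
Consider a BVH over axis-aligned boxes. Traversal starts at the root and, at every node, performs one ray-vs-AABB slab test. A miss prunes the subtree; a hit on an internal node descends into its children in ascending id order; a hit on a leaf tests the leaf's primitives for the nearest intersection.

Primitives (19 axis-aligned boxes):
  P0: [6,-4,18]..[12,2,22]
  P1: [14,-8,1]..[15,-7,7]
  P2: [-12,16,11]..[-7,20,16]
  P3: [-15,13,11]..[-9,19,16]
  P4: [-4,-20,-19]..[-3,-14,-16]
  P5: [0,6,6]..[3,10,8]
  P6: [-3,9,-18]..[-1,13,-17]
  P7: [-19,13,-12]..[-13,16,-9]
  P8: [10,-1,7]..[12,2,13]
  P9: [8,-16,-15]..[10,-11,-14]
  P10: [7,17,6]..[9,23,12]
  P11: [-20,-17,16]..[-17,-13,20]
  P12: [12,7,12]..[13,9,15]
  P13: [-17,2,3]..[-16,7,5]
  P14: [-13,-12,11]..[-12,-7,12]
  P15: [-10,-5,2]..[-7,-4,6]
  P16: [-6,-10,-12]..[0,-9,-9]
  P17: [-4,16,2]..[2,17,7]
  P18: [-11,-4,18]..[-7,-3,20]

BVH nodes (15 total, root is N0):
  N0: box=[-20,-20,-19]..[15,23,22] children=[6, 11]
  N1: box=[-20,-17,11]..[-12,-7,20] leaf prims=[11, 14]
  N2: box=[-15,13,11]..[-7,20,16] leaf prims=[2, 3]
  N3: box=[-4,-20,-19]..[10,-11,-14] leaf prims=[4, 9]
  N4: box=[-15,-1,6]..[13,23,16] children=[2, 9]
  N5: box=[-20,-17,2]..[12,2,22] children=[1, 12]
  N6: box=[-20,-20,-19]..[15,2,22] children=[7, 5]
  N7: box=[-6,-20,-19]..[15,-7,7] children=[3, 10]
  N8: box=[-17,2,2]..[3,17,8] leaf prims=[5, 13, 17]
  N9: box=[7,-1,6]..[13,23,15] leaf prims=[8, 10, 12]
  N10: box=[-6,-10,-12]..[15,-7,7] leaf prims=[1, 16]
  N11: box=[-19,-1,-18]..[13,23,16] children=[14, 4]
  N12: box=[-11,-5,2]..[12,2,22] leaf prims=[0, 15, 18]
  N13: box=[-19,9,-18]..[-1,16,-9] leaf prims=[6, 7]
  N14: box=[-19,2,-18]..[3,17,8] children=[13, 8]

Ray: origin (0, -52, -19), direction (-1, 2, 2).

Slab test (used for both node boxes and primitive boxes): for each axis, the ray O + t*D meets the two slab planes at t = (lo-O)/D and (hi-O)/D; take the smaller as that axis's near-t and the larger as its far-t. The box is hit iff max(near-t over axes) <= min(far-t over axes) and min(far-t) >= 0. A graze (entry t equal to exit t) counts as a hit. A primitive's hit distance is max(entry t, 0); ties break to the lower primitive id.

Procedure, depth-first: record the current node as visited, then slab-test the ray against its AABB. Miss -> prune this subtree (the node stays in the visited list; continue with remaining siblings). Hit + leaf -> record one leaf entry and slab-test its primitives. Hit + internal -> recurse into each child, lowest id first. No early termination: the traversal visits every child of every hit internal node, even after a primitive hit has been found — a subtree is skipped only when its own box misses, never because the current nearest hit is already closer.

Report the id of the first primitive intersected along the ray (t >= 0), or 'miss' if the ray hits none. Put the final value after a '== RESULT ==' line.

Trace the traversal:
N0 x:[-15,20] y:[16,75/2] z:[0,41/2] -> hit [16,20], descend [6, 11]
  N6 x:[-15,20] y:[16,27] z:[0,41/2] -> hit [16,20], descend [5, 7]
    N5 x:[-12,20] y:[35/2,27] z:[21/2,41/2] -> hit [35/2,20], descend [1, 12]
      N1 x:[12,20] y:[35/2,45/2] z:[15,39/2] -> hit [35/2,39/2] leaf, test {P11@t=35/2, P14(miss)}
      N12 x:[-12,11] y:[47/2,27] z:[21/2,41/2] -> miss, prune
    N7 x:[-15,6] y:[16,45/2] z:[0,13] -> miss, prune
  N11 x:[-13,19] y:[51/2,75/2] z:[1/2,35/2] -> miss, prune

Visited [0, 6, 5, 1, 12, 7, 11]. Tests: 7 box, 1 leaf. Nearest: P11.

== RESULT ==
11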